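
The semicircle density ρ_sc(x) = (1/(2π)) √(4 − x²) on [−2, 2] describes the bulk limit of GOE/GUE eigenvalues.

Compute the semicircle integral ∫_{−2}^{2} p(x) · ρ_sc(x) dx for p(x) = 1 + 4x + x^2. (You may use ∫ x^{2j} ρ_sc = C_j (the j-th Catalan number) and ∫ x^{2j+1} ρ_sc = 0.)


Write p(x) = Σ a_i x^i, split into monomials and integrate each against ρ_sc separately.
Using ∫ x^{2j} ρ_sc = C_j = (1/(j+1)) C(2j, j) (Catalan numbers) and ∫ x^{2j+1} ρ_sc = 0 (odd monomials vanish by symmetry):
  i = 0 (even): a_0 · C_{0} = 1 · 1 = 1
  i = 1 (odd): ∫ x^1 ρ_sc = 0 (vanishes)
  i = 2 (even): a_2 · C_{1} = 1 · 1 = 1

Summing the contributions: ∫_{−2}^{2} p(x) ρ_sc(x) dx = 1 + 1 = 2.


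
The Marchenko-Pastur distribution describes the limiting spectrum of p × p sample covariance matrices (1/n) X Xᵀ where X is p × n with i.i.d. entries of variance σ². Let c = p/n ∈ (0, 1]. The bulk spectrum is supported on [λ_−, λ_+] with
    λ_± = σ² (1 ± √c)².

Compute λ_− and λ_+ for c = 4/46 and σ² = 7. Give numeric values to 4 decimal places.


c = 4/46 = 0.086957; √c = 0.294884.
λ_− = σ² (1 − √c)² = 7 · (1 − 0.294884)² = 7 · (0.705116)² = 3.480321.
λ_+ = σ² (1 + √c)² = 7 · (1 + 0.294884)² = 7 · (1.294884)² = 11.737070.

Rounded to 4 decimal places: λ_− ≈ 3.4803, λ_+ ≈ 11.7371.


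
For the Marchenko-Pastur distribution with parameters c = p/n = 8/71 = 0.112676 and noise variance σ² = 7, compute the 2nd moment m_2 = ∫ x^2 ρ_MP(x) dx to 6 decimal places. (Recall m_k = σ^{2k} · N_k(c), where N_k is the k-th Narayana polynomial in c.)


E[X²] = σ⁴ (1 + c) (second MP moment). With σ² = 7 (so σ⁴ = 49) and c = 8/71 = 0.112676: E[X²] = 49 · (1 + 0.112676) = 49 · 1.112676.

So E[X^2] = 54.521127.


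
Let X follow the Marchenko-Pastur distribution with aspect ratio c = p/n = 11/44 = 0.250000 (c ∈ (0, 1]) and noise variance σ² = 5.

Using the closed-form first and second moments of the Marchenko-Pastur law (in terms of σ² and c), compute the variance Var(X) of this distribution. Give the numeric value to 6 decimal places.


Recall the MP moments m_1 = E[X] = σ² and m_2 = E[X²] = σ⁴ (1 + c).
m_1 = E[X] = σ² = 5, so m_1² = 25.
m_2 = E[X²] = σ⁴ (1 + c) = 25 · (1 + 0.250000) = 25 · 1.250000 = 31.250000.
(Note m_2 − m_1² simplifies to c · σ⁴ = 0.250000 · 25.)

Var(X) = m_2 − m_1² = 31.250000 − 25 = 6.250000.


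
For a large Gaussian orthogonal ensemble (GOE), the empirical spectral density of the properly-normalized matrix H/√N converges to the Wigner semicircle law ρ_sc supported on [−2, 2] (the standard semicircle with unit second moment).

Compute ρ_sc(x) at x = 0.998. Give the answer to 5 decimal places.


ρ_sc(x) = (1/(2π)) √(4 − x²). With x = 0.998:
  4 − x² = 4 − (0.998)² = 4 − 0.996004 = 3.003996.
  √(4 − x²) = 1.733204.
  1/(2π) = 0.159155.
  ρ_sc(0.998) = 0.159155 · 1.733204 = 0.275848.

Rounded to 5 decimal places: ρ_sc(0.998) ≈ 0.27585.


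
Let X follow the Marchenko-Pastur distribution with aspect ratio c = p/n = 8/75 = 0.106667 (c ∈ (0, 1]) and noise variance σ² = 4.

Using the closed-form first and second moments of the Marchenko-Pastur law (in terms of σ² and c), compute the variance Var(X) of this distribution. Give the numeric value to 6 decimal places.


Recall the MP moments m_1 = E[X] = σ² and m_2 = E[X²] = σ⁴ (1 + c).
m_1 = E[X] = σ² = 4, so m_1² = 16.
m_2 = E[X²] = σ⁴ (1 + c) = 16 · (1 + 0.106667) = 16 · 1.106667 = 17.706667.
(Note m_2 − m_1² simplifies to c · σ⁴ = 0.106667 · 16.)

Var(X) = m_2 − m_1² = 17.706667 − 16 = 1.706667.


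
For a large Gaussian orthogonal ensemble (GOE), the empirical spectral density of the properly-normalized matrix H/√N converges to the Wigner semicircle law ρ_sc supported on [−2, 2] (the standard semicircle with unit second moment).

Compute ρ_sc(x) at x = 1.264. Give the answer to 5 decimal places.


ρ_sc(x) = (1/(2π)) √(4 − x²). With x = 1.264:
  4 − x² = 4 − (1.264)² = 4 − 1.597696 = 2.402304.
  √(4 − x²) = 1.549937.
  1/(2π) = 0.159155.
  ρ_sc(1.264) = 0.159155 · 1.549937 = 0.246680.

Rounded to 5 decimal places: ρ_sc(1.264) ≈ 0.24668.


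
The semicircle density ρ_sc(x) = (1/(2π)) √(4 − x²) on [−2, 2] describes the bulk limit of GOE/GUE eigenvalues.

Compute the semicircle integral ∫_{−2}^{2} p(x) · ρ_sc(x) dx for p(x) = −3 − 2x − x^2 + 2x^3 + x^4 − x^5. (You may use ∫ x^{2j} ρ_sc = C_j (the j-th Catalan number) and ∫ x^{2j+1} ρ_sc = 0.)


Write p(x) = Σ a_i x^i, split into monomials and integrate each against ρ_sc separately.
Using ∫ x^{2j} ρ_sc = C_j = (1/(j+1)) C(2j, j) (Catalan numbers) and ∫ x^{2j+1} ρ_sc = 0 (odd monomials vanish by symmetry):
  i = 0 (even): a_0 · C_{0} = -3 · 1 = -3
  i = 1 (odd): ∫ x^1 ρ_sc = 0 (vanishes)
  i = 2 (even): a_2 · C_{1} = -1 · 1 = -1
  i = 3 (odd): ∫ x^3 ρ_sc = 0 (vanishes)
  i = 4 (even): a_4 · C_{2} = 1 · 2 = 2
  i = 5 (odd): ∫ x^5 ρ_sc = 0 (vanishes)

Summing the contributions: ∫_{−2}^{2} p(x) ρ_sc(x) dx = (-3) + (-1) + 2 = -2.


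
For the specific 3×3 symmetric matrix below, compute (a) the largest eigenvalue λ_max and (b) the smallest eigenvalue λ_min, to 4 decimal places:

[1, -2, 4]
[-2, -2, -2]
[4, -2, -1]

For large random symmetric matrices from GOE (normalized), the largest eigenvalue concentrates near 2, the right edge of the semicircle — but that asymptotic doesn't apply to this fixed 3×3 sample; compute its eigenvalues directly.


Since M is real symmetric, all three eigenvalues are real; they are the roots of det(λI − M) = λ³ − (tr M) λ² + s λ − det M, where s is the sum of the principal 2×2 minors.
tr M = 1 + (-2) + (-1) = -2.
s = (1·(-2) − (-2)²) + (1·(-1) − 4²) + ((-2)·(-1) − (-2)²) = -6 + (-17) + (-2) = -25.
det M (expand along row 1) = 1·(-2) − (-2)·10 + 4·12 = 66.
Characteristic polynomial: λ³ + 2λ² − 25λ − 66 = 0.
Substitute λ = y + (tr M)/3 = y − 0.666667 to remove the quadratic term: y³ + p·y + q = 0 with p = s − (tr M)²/3 = -26.333333 and q = −2(tr M)³/27 + (tr M)·s/3 − det M = -48.740741.
Three real roots ⇒ use the trigonometric (Viète) form: r = 2√(−p/3) = 5.925463, φ = arccos(3q/(p·r)) = arccos(0.937099) = 0.356573 rad.
y_k = r·cos(φ/3 − 2πk/3) for k = 0, 1, 2 gives y = 5.883657, -2.333333, -3.550324.
λ_k = y_k − 0.666667 gives λ = 5.2170, -3.0000, -4.2170 (check: the sum is -2.0000 = tr M).

Hence λ_max = 5.2170 and λ_min = -4.2170.


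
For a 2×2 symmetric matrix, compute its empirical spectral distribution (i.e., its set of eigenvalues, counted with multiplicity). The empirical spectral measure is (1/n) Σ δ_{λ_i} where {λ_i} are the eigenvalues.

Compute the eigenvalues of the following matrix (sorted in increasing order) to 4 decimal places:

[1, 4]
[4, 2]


Since M is real symmetric, both eigenvalues are real; they are the roots of det(λI − M) = λ² − (tr M) λ + det M.
tr M = 1 + 2 = 3.
det M = 1·2 − 4² = 2 − 16 = -14.
Characteristic polynomial: λ² − 3λ − 14 = 0.
Discriminant Δ = (tr M)² − 4·det M = 9 − (-56) = 65; √Δ = 8.062258.
λ = (tr M ± √Δ)/2 = (3 ± 8.062258)/2, giving (tr M − √Δ)/2 = -2.5311 and (tr M + √Δ)/2 = 5.5311.

Eigenvalues sorted in increasing order: [-2.5311, 5.5311].


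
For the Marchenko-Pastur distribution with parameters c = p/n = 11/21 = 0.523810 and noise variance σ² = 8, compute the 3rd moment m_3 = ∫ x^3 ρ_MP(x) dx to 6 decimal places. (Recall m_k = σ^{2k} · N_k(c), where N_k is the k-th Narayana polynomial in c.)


E[X³] = σ⁶ (1 + 3c + c²) (third MP moment). With σ² = 8 (so σ⁶ = 512) and c = 11/21 = 0.523810: E[X³] = 512 · (1 + 3·0.523810 + (0.523810)²) = 512 · 2.845805.

So E[X^3] = 1457.052154.


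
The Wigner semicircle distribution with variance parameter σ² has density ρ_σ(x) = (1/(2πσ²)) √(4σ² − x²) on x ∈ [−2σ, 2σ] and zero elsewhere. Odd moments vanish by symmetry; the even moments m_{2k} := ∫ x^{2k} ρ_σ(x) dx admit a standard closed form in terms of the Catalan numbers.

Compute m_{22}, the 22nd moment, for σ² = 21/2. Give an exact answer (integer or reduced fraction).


By the scaled semicircle moment identity, m_{2k} = σ^{2k} · C_k with k = 11.
C_11 = (1/(k+1)) · C(2k, k) = (1/12) · C(22, 11) = (1/12) · 705432 = 58786.
σ^{2k} = (σ²)^k = (21/2)^11 = 350277500542221/2048.

Therefore m_{22} = σ^{22} · C_11 = (350277500542221/2048) · 58786 = 10295706573437501853/1024.


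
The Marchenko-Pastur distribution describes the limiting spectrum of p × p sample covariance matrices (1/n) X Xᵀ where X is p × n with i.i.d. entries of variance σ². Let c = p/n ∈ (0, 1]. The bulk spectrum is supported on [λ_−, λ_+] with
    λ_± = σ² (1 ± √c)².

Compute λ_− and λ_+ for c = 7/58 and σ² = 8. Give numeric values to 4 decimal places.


c = 7/58 = 0.120690; √c = 0.347404.
λ_− = σ² (1 − √c)² = 8 · (1 − 0.347404)² = 8 · (0.652596)² = 3.407051.
λ_+ = σ² (1 + √c)² = 8 · (1 + 0.347404)² = 8 · (1.347404)² = 14.523984.

Rounded to 4 decimal places: λ_− ≈ 3.4071, λ_+ ≈ 14.5240.


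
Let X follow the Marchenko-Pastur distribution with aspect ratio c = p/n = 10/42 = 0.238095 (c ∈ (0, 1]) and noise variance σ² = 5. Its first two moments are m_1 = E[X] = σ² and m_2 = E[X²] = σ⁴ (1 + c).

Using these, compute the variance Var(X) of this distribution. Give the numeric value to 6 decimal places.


m_1 = E[X] = σ² = 5, so m_1² = 25.
m_2 = E[X²] = σ⁴ (1 + c) = 25 · (1 + 0.238095) = 25 · 1.238095 = 30.952381.
(Note m_2 − m_1² simplifies to c · σ⁴ = 0.238095 · 25.)

Var(X) = m_2 − m_1² = 30.952381 − 25 = 5.952381.


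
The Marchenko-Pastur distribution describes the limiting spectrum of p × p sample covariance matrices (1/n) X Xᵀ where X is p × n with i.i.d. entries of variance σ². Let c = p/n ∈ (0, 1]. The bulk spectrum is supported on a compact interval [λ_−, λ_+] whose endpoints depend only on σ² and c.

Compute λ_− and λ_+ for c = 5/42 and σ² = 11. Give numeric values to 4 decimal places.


c = 5/42 = 0.119048; √c = 0.345033.
λ_− = σ² (1 − √c)² = 11 · (1 − 0.345033)² = 11 · (0.654967)² = 4.718803.
λ_+ = σ² (1 + √c)² = 11 · (1 + 0.345033)² = 11 · (1.345033)² = 19.900245.

Rounded to 4 decimal places: λ_− ≈ 4.7188, λ_+ ≈ 19.9002.


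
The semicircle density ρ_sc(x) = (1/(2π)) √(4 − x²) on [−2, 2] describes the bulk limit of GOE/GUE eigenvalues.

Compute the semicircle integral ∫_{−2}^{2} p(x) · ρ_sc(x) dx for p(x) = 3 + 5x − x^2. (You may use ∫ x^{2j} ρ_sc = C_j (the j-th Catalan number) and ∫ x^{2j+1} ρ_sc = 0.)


Write p(x) = Σ a_i x^i, split into monomials and integrate each against ρ_sc separately.
Using ∫ x^{2j} ρ_sc = C_j = (1/(j+1)) C(2j, j) (Catalan numbers) and ∫ x^{2j+1} ρ_sc = 0 (odd monomials vanish by symmetry):
  i = 0 (even): a_0 · C_{0} = 3 · 1 = 3
  i = 1 (odd): ∫ x^1 ρ_sc = 0 (vanishes)
  i = 2 (even): a_2 · C_{1} = -1 · 1 = -1

Summing the contributions: ∫_{−2}^{2} p(x) ρ_sc(x) dx = 3 + (-1) = 2.


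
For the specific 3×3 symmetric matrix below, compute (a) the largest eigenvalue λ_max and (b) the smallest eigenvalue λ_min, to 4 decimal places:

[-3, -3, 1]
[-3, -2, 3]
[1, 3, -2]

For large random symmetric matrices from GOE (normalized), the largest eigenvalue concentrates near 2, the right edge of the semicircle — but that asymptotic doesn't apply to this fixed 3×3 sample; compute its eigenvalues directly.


Since M is real symmetric, all three eigenvalues are real; they are the roots of det(λI − M) = λ³ − (tr M) λ² + s λ − det M, where s is the sum of the principal 2×2 minors.
tr M = -3 + (-2) + (-2) = -7.
s = ((-3)·(-2) − (-3)²) + ((-3)·(-2) − 1²) + ((-2)·(-2) − 3²) = -3 + 5 + (-5) = -3.
det M (expand along row 1) = (-3)·(-5) − (-3)·3 + 1·(-7) = 17.
Characteristic polynomial: λ³ + 7λ² − 3λ − 17 = 0.
Substitute λ = y + (tr M)/3 = y − 2.333333 to remove the quadratic term: y³ + p·y + q = 0 with p = s − (tr M)²/3 = -19.333333 and q = −2(tr M)³/27 + (tr M)·s/3 − det M = 15.407407.
Three real roots ⇒ use the trigonometric (Viète) form: r = 2√(−p/3) = 5.077182, φ = arccos(3q/(p·r)) = arccos(-0.470892) = 2.061098 rad.
y_k = r·cos(φ/3 − 2πk/3) for k = 0, 1, 2 gives y = 3.925329, 0.826095, -4.751424.
λ_k = y_k − 2.333333 gives λ = 1.5920, -1.5072, -7.0848 (check: the sum is -7.0000 = tr M).

Hence λ_max = 1.5920 and λ_min = -7.0848.


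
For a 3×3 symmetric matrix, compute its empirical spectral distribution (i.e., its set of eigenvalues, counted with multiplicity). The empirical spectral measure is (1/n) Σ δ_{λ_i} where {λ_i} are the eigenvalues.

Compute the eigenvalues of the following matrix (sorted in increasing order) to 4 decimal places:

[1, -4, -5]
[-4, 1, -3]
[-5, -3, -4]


Since M is real symmetric, all three eigenvalues are real; they are the roots of det(λI − M) = λ³ − (tr M) λ² + s λ − det M, where s is the sum of the principal 2×2 minors.
tr M = 1 + 1 + (-4) = -2.
s = (1·1 − (-4)²) + (1·(-4) − (-5)²) + (1·(-4) − (-3)²) = -15 + (-29) + (-13) = -57.
det M (expand along row 1) = 1·(-13) − (-4)·1 + (-5)·17 = -94.
Characteristic polynomial: λ³ + 2λ² − 57λ + 94 = 0.
Substitute λ = y + (tr M)/3 = y − 0.666667 to remove the quadratic term: y³ + p·y + q = 0 with p = s − (tr M)²/3 = -58.333333 and q = −2(tr M)³/27 + (tr M)·s/3 − det M = 132.592593.
Three real roots ⇒ use the trigonometric (Viète) form: r = 2√(−p/3) = 8.819171, φ = arccos(3q/(p·r)) = arccos(-0.773207) = 2.454680 rad.
y_k = r·cos(φ/3 − 2πk/3) for k = 0, 1, 2 gives y = 6.028051, 2.560943, -8.588995.
λ_k = y_k − 0.666667 gives λ = 5.3614, 1.8943, -9.2557 (check: the sum is -2.0000 = tr M).

Eigenvalues sorted in increasing order: [-9.2557, 1.8943, 5.3614].


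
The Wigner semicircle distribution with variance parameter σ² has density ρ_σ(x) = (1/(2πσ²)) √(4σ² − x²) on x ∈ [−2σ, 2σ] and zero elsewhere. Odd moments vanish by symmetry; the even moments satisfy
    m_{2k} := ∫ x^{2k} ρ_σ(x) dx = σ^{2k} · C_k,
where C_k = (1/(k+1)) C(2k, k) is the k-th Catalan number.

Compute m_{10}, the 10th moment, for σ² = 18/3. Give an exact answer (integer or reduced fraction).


By the scaled semicircle moment identity, m_{2k} = σ^{2k} · C_k with k = 5.
C_5 = (1/(k+1)) · C(2k, k) = (1/6) · C(10, 5) = (1/6) · 252 = 42.
σ^{2k} = (σ²)^k = (18/3)^5 = 7776.

Therefore m_{10} = σ^{10} · C_5 = 7776 · 42 = 326592.


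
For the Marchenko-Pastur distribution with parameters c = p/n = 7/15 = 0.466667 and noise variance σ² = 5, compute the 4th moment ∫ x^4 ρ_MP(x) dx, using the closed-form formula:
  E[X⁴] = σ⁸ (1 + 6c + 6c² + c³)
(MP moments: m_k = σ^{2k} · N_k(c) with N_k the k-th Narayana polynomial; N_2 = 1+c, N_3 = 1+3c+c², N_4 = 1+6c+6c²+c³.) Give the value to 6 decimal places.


E[X⁴] = σ⁸ (1 + 6c + 6c² + c³) (fourth MP moment). With σ² = 5 (so σ⁸ = 625) and c = 7/15 = 0.466667: E[X⁴] = 625 · (1 + 6·0.466667 + 6·(0.466667)² + (0.466667)³) = 625 · 5.208296.

So E[X^4] = 3255.185185.


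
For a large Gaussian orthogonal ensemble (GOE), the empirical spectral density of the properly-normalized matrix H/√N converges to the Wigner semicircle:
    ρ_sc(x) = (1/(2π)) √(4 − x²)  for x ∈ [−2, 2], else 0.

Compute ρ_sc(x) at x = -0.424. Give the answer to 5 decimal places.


ρ_sc(x) = (1/(2π)) √(4 − x²). With x = -0.424:
  4 − x² = 4 − (-0.424)² = 4 − 0.179776 = 3.820224.
  √(4 − x²) = 1.954539.
  1/(2π) = 0.159155.
  ρ_sc(-0.424) = 0.159155 · 1.954539 = 0.311075.

Rounded to 5 decimal places: ρ_sc(-0.424) ≈ 0.31107.


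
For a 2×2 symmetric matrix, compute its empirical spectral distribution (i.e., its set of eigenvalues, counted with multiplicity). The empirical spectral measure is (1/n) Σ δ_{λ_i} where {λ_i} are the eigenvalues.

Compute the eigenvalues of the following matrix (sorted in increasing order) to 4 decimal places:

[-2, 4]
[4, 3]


Since M is real symmetric, both eigenvalues are real; they are the roots of det(λI − M) = λ² − (tr M) λ + det M.
tr M = -2 + 3 = 1.
det M = (-2)·3 − 4² = -6 − 16 = -22.
Characteristic polynomial: λ² − λ − 22 = 0.
Discriminant Δ = (tr M)² − 4·det M = 1 − (-88) = 89; √Δ = 9.433981.
λ = (tr M ± √Δ)/2 = (1 ± 9.433981)/2, giving (tr M − √Δ)/2 = -4.2170 and (tr M + √Δ)/2 = 5.2170.

Eigenvalues sorted in increasing order: [-4.2170, 5.2170].


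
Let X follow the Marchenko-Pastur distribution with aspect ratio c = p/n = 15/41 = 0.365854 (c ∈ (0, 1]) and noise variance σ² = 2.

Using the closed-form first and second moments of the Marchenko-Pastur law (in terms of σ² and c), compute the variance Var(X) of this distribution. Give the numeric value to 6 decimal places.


Recall the MP moments m_1 = E[X] = σ² and m_2 = E[X²] = σ⁴ (1 + c).
m_1 = E[X] = σ² = 2, so m_1² = 4.
m_2 = E[X²] = σ⁴ (1 + c) = 4 · (1 + 0.365854) = 4 · 1.365854 = 5.463415.
(Note m_2 − m_1² simplifies to c · σ⁴ = 0.365854 · 4.)

Var(X) = m_2 − m_1² = 5.463415 − 4 = 1.463415.


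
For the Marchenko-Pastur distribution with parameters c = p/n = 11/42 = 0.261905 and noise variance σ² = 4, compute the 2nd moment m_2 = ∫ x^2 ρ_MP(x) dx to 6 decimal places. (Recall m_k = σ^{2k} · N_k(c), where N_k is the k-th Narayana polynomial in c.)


E[X²] = σ⁴ (1 + c) (second MP moment). With σ² = 4 (so σ⁴ = 16) and c = 11/42 = 0.261905: E[X²] = 16 · (1 + 0.261905) = 16 · 1.261905.

So E[X^2] = 20.190476.


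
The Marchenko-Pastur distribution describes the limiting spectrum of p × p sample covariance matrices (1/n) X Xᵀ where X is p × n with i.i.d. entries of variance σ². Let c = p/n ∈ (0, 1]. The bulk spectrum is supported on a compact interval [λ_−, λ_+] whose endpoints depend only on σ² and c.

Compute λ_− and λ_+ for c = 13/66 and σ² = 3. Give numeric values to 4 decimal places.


c = 13/66 = 0.196970; √c = 0.443813.
λ_− = σ² (1 − √c)² = 3 · (1 − 0.443813)² = 3 · (0.556187)² = 0.928033.
λ_+ = σ² (1 + √c)² = 3 · (1 + 0.443813)² = 3 · (1.443813)² = 6.253785.

Rounded to 4 decimal places: λ_− ≈ 0.9280, λ_+ ≈ 6.2538.


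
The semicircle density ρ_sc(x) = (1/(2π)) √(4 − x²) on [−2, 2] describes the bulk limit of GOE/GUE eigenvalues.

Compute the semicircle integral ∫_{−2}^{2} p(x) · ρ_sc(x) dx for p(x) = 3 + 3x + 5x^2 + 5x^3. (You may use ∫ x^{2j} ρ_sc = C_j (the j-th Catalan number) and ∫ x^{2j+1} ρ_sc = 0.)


Write p(x) = Σ a_i x^i, split into monomials and integrate each against ρ_sc separately.
Using ∫ x^{2j} ρ_sc = C_j = (1/(j+1)) C(2j, j) (Catalan numbers) and ∫ x^{2j+1} ρ_sc = 0 (odd monomials vanish by symmetry):
  i = 0 (even): a_0 · C_{0} = 3 · 1 = 3
  i = 1 (odd): ∫ x^1 ρ_sc = 0 (vanishes)
  i = 2 (even): a_2 · C_{1} = 5 · 1 = 5
  i = 3 (odd): ∫ x^3 ρ_sc = 0 (vanishes)

Summing the contributions: ∫_{−2}^{2} p(x) ρ_sc(x) dx = 3 + 5 = 8.


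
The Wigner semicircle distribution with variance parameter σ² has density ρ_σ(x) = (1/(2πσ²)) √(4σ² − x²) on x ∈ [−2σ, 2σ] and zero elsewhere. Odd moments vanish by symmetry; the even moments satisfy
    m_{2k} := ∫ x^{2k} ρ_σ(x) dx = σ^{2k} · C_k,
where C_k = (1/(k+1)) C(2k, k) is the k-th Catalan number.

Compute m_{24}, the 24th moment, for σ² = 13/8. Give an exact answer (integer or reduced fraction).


By the scaled semicircle moment identity, m_{2k} = σ^{2k} · C_k with k = 12.
C_12 = (1/(k+1)) · C(2k, k) = (1/13) · C(24, 12) = (1/13) · 2704156 = 208012.
σ^{2k} = (σ²)^k = (13/8)^12 = 23298085122481/68719476736.

Therefore m_{24} = σ^{24} · C_12 = (23298085122481/68719476736) · 208012 = 1211570320624379443/17179869184.


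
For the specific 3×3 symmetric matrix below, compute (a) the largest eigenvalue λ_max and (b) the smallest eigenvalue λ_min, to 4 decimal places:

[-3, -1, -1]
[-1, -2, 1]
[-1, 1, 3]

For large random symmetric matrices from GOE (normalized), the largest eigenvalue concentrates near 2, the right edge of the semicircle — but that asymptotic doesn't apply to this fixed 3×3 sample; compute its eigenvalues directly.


Since M is real symmetric, all three eigenvalues are real; they are the roots of det(λI − M) = λ³ − (tr M) λ² + s λ − det M, where s is the sum of the principal 2×2 minors.
tr M = -3 + (-2) + 3 = -2.
s = ((-3)·(-2) − (-1)²) + ((-3)·3 − (-1)²) + ((-2)·3 − 1²) = 5 + (-10) + (-7) = -12.
det M (expand along row 1) = (-3)·(-7) − (-1)·(-2) + (-1)·(-3) = 22.
Characteristic polynomial: λ³ + 2λ² − 12λ − 22 = 0.
Substitute λ = y + (tr M)/3 = y − 0.666667 to remove the quadratic term: y³ + p·y + q = 0 with p = s − (tr M)²/3 = -13.333333 and q = −2(tr M)³/27 + (tr M)·s/3 − det M = -13.407407.
Three real roots ⇒ use the trigonometric (Viète) form: r = 2√(−p/3) = 4.216370, φ = arccos(3q/(p·r)) = arccos(0.715465) = 0.773506 rad.
y_k = r·cos(φ/3 − 2πk/3) for k = 0, 1, 2 gives y = 4.076995, -1.107412, -2.969582.
λ_k = y_k − 0.666667 gives λ = 3.4103, -1.7741, -3.6362 (check: the sum is -2.0000 = tr M).

Hence λ_max = 3.4103 and λ_min = -3.6362.


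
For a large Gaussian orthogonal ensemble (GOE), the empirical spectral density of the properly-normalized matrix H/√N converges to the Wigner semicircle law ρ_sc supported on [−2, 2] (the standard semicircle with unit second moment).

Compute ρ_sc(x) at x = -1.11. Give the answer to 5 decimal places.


ρ_sc(x) = (1/(2π)) √(4 − x²). With x = -1.11:
  4 − x² = 4 − (-1.11)² = 4 − 1.232100 = 2.767900.
  √(4 − x²) = 1.663701.
  1/(2π) = 0.159155.
  ρ_sc(-1.11) = 0.159155 · 1.663701 = 0.264786.

Rounded to 5 decimal places: ρ_sc(-1.11) ≈ 0.26479.


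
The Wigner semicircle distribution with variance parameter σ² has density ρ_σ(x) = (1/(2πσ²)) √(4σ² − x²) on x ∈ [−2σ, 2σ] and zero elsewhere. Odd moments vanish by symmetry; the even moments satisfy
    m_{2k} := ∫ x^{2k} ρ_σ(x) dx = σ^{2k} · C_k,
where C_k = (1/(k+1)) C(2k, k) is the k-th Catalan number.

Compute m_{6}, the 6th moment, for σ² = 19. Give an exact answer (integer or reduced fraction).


By the scaled semicircle moment identity, m_{2k} = σ^{2k} · C_k with k = 3.
C_3 = (1/(k+1)) · C(2k, k) = (1/4) · C(6, 3) = (1/4) · 20 = 5.
σ^{2k} = (σ²)^k = (19)^3 = 6859.

Therefore m_{6} = σ^{6} · C_3 = 6859 · 5 = 34295.


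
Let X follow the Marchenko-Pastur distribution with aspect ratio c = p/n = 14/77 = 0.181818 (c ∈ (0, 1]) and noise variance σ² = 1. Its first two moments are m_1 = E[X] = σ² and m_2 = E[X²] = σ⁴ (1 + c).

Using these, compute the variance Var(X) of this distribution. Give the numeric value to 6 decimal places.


m_1 = E[X] = σ² = 1, so m_1² = 1.
m_2 = E[X²] = σ⁴ (1 + c) = 1 · (1 + 0.181818) = 1 · 1.181818 = 1.181818.
(Note m_2 − m_1² simplifies to c · σ⁴ = 0.181818 · 1.)

Var(X) = m_2 − m_1² = 1.181818 − 1 = 0.181818.


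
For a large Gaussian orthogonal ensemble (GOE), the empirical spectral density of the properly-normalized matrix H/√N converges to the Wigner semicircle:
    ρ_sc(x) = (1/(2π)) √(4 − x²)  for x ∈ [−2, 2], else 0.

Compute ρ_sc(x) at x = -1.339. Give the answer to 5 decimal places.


ρ_sc(x) = (1/(2π)) √(4 − x²). With x = -1.339:
  4 − x² = 4 − (-1.339)² = 4 − 1.792921 = 2.207079.
  √(4 − x²) = 1.485624.
  1/(2π) = 0.159155.
  ρ_sc(-1.339) = 0.159155 · 1.485624 = 0.236444.

Rounded to 5 decimal places: ρ_sc(-1.339) ≈ 0.23644.


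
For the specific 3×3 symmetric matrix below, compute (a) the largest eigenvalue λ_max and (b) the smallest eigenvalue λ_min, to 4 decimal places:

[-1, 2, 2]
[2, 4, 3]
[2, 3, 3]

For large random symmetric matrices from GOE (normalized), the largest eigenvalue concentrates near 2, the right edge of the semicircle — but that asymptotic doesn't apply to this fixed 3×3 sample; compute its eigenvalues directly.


Since M is real symmetric, all three eigenvalues are real; they are the roots of det(λI − M) = λ³ − (tr M) λ² + s λ − det M, where s is the sum of the principal 2×2 minors.
tr M = -1 + 4 + 3 = 6.
s = ((-1)·4 − 2²) + ((-1)·3 − 2²) + (4·3 − 3²) = -8 + (-7) + 3 = -12.
det M (expand along row 1) = (-1)·3 − 2·0 + 2·(-2) = -7.
Characteristic polynomial: λ³ − 6λ² − 12λ + 7 = 0.
Substitute λ = y + (tr M)/3 = y + 2.000000 to remove the quadratic term: y³ + p·y + q = 0 with p = s − (tr M)²/3 = -24.000000 and q = −2(tr M)³/27 + (tr M)·s/3 − det M = -33.000000.
Three real roots ⇒ use the trigonometric (Viète) form: r = 2√(−p/3) = 5.656854, φ = arccos(3q/(p·r)) = arccos(0.729204) = 0.753639 rad.
y_k = r·cos(φ/3 − 2πk/3) for k = 0, 1, 2 gives y = 5.479295, -1.521864, -3.957430.
λ_k = y_k + 2.000000 gives λ = 7.4793, 0.4781, -1.9574 (check: the sum is 6.0000 = tr M).

Hence λ_max = 7.4793 and λ_min = -1.9574.


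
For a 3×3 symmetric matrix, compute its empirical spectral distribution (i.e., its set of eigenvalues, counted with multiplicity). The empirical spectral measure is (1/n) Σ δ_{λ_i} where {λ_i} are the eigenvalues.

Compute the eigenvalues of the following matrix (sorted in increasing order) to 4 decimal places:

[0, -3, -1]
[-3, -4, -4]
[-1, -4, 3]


Since M is real symmetric, all three eigenvalues are real; they are the roots of det(λI − M) = λ³ − (tr M) λ² + s λ − det M, where s is the sum of the principal 2×2 minors.
tr M = 0 + (-4) + 3 = -1.
s = (0·(-4) − (-3)²) + (0·3 − (-1)²) + ((-4)·3 − (-4)²) = -9 + (-1) + (-28) = -38.
det M (expand along row 1) = 0·(-28) − (-3)·(-13) + (-1)·8 = -47.
Characteristic polynomial: λ³ + λ² − 38λ + 47 = 0.
Substitute λ = y + (tr M)/3 = y − 0.333333 to remove the quadratic term: y³ + p·y + q = 0 with p = s − (tr M)²/3 = -38.333333 and q = −2(tr M)³/27 + (tr M)·s/3 − det M = 59.740741.
Three real roots ⇒ use the trigonometric (Viète) form: r = 2√(−p/3) = 7.149204, φ = arccos(3q/(p·r)) = arccos(-0.653970) = 2.283616 rad.
y_k = r·cos(φ/3 − 2πk/3) for k = 0, 1, 2 gives y = 5.176059, 1.682759, -6.858819.
λ_k = y_k − 0.333333 gives λ = 4.8427, 1.3494, -7.1922 (check: the sum is -1.0000 = tr M).

Eigenvalues sorted in increasing order: [-7.1922, 1.3494, 4.8427].


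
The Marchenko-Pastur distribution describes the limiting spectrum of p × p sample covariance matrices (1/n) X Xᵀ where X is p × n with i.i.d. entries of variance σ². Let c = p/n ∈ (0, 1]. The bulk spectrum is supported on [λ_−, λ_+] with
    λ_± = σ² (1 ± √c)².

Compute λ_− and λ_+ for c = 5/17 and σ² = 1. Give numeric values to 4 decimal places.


c = 5/17 = 0.294118; √c = 0.542326.
λ_− = σ² (1 − √c)² = 1 · (1 − 0.542326)² = 1 · (0.457674)² = 0.209465.
λ_+ = σ² (1 + √c)² = 1 · (1 + 0.542326)² = 1 · (1.542326)² = 2.378770.

Rounded to 4 decimal places: λ_− ≈ 0.2095, λ_+ ≈ 2.3788.


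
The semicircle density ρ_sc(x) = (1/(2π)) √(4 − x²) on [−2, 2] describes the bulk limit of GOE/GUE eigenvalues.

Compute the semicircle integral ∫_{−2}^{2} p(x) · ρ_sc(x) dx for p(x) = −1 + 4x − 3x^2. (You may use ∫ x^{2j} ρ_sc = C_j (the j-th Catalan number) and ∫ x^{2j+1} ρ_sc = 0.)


Write p(x) = Σ a_i x^i, split into monomials and integrate each against ρ_sc separately.
Using ∫ x^{2j} ρ_sc = C_j = (1/(j+1)) C(2j, j) (Catalan numbers) and ∫ x^{2j+1} ρ_sc = 0 (odd monomials vanish by symmetry):
  i = 0 (even): a_0 · C_{0} = -1 · 1 = -1
  i = 1 (odd): ∫ x^1 ρ_sc = 0 (vanishes)
  i = 2 (even): a_2 · C_{1} = -3 · 1 = -3

Summing the contributions: ∫_{−2}^{2} p(x) ρ_sc(x) dx = (-1) + (-3) = -4.


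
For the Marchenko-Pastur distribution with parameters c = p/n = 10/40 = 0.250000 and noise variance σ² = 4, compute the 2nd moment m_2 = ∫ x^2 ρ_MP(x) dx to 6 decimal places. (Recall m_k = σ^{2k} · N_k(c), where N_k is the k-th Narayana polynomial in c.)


E[X²] = σ⁴ (1 + c) (second MP moment). With σ² = 4 (so σ⁴ = 16) and c = 10/40 = 0.250000: E[X²] = 16 · (1 + 0.250000) = 16 · 1.250000.

So E[X^2] = 20.000000.


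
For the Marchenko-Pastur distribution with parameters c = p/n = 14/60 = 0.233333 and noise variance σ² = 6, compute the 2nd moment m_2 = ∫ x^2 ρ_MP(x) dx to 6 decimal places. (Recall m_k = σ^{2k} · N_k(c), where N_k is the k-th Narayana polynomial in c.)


E[X²] = σ⁴ (1 + c) (second MP moment). With σ² = 6 (so σ⁴ = 36) and c = 14/60 = 0.233333: E[X²] = 36 · (1 + 0.233333) = 36 · 1.233333.

So E[X^2] = 44.400000.


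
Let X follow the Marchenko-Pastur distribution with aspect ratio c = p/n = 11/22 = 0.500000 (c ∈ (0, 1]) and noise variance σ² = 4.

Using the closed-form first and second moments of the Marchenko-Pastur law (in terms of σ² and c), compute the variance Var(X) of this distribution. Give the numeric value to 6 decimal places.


Recall the MP moments m_1 = E[X] = σ² and m_2 = E[X²] = σ⁴ (1 + c).
m_1 = E[X] = σ² = 4, so m_1² = 16.
m_2 = E[X²] = σ⁴ (1 + c) = 16 · (1 + 0.500000) = 16 · 1.500000 = 24.000000.
(Note m_2 − m_1² simplifies to c · σ⁴ = 0.500000 · 16.)

Var(X) = m_2 − m_1² = 24.000000 − 16 = 8.000000.


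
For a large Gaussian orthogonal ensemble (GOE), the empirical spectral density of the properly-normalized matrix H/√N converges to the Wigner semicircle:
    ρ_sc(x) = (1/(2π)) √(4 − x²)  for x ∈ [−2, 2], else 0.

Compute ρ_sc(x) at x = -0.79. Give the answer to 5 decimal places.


ρ_sc(x) = (1/(2π)) √(4 − x²). With x = -0.79:
  4 − x² = 4 − (-0.79)² = 4 − 0.624100 = 3.375900.
  √(4 − x²) = 1.837362.
  1/(2π) = 0.159155.
  ρ_sc(-0.79) = 0.159155 · 1.837362 = 0.292425.

Rounded to 5 decimal places: ρ_sc(-0.79) ≈ 0.29243.


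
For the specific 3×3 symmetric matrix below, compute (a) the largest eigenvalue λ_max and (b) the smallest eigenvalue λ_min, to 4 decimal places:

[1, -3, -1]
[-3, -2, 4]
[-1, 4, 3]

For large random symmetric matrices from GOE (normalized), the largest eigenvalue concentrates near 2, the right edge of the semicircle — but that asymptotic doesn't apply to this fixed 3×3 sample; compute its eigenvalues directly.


Since M is real symmetric, all three eigenvalues are real; they are the roots of det(λI − M) = λ³ − (tr M) λ² + s λ − det M, where s is the sum of the principal 2×2 minors.
tr M = 1 + (-2) + 3 = 2.
s = (1·(-2) − (-3)²) + (1·3 − (-1)²) + ((-2)·3 − 4²) = -11 + 2 + (-22) = -31.
det M (expand along row 1) = 1·(-22) − (-3)·(-5) + (-1)·(-14) = -23.
Characteristic polynomial: λ³ − 2λ² − 31λ + 23 = 0.
Substitute λ = y + (tr M)/3 = y + 0.666667 to remove the quadratic term: y³ + p·y + q = 0 with p = s − (tr M)²/3 = -32.333333 and q = −2(tr M)³/27 + (tr M)·s/3 − det M = 1.740741.
Three real roots ⇒ use the trigonometric (Viète) form: r = 2√(−p/3) = 6.565905, φ = arccos(3q/(p·r)) = arccos(-0.024599) = 1.595397 rad.
y_k = r·cos(φ/3 − 2πk/3) for k = 0, 1, 2 gives y = 5.659128, 0.053842, -5.712971.
λ_k = y_k + 0.666667 gives λ = 6.3258, 0.7205, -5.0463 (check: the sum is 2.0000 = tr M).

Hence λ_max = 6.3258 and λ_min = -5.0463.


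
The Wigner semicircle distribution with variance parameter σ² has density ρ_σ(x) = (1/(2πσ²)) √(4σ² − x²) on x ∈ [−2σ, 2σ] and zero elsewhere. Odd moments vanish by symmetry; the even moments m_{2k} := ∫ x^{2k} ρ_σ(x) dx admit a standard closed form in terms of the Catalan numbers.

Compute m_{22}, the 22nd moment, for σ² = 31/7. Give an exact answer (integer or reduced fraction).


By the scaled semicircle moment identity, m_{2k} = σ^{2k} · C_k with k = 11.
C_11 = (1/(k+1)) · C(2k, k) = (1/12) · C(22, 11) = (1/12) · 705432 = 58786.
σ^{2k} = (σ²)^k = (31/7)^11 = 25408476896404831/1977326743.

Therefore m_{22} = σ^{22} · C_11 = (25408476896404831/1977326743) · 58786 = 213380388976007770738/282475249.


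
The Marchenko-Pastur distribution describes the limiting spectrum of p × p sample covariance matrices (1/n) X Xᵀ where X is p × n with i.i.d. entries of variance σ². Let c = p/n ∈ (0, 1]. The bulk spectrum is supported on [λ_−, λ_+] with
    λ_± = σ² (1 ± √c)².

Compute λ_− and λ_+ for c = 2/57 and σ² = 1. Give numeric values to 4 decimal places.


c = 2/57 = 0.035088; √c = 0.187317.
λ_− = σ² (1 − √c)² = 1 · (1 − 0.187317)² = 1 · (0.812683)² = 0.660453.
λ_+ = σ² (1 + √c)² = 1 · (1 + 0.187317)² = 1 · (1.187317)² = 1.409722.

Rounded to 4 decimal places: λ_− ≈ 0.6605, λ_+ ≈ 1.4097.


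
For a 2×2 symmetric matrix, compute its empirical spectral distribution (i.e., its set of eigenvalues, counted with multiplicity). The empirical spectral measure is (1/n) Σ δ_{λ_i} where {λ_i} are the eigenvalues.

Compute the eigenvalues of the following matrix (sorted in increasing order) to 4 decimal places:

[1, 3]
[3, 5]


Since M is real symmetric, both eigenvalues are real; they are the roots of det(λI − M) = λ² − (tr M) λ + det M.
tr M = 1 + 5 = 6.
det M = 1·5 − 3² = 5 − 9 = -4.
Characteristic polynomial: λ² − 6λ − 4 = 0.
Discriminant Δ = (tr M)² − 4·det M = 36 − (-16) = 52; √Δ = 7.211103.
λ = (tr M ± √Δ)/2 = (6 ± 7.211103)/2, giving (tr M − √Δ)/2 = -0.6056 and (tr M + √Δ)/2 = 6.6056.

Eigenvalues sorted in increasing order: [-0.6056, 6.6056].


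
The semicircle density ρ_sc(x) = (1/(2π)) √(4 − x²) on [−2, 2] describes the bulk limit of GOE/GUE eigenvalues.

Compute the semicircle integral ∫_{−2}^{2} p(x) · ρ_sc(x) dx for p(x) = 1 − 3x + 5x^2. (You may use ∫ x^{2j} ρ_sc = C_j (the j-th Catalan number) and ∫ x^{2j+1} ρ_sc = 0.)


Write p(x) = Σ a_i x^i, split into monomials and integrate each against ρ_sc separately.
Using ∫ x^{2j} ρ_sc = C_j = (1/(j+1)) C(2j, j) (Catalan numbers) and ∫ x^{2j+1} ρ_sc = 0 (odd monomials vanish by symmetry):
  i = 0 (even): a_0 · C_{0} = 1 · 1 = 1
  i = 1 (odd): ∫ x^1 ρ_sc = 0 (vanishes)
  i = 2 (even): a_2 · C_{1} = 5 · 1 = 5

Summing the contributions: ∫_{−2}^{2} p(x) ρ_sc(x) dx = 1 + 5 = 6.


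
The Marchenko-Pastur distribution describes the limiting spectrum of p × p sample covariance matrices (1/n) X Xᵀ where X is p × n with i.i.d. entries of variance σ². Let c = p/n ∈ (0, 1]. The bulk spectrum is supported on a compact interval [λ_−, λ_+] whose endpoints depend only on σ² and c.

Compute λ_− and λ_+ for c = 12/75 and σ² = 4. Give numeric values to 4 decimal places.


c = 12/75 = 0.160000; √c = 0.400000.
λ_− = σ² (1 − √c)² = 4 · (1 − 0.400000)² = 4 · (0.600000)² = 1.440000.
λ_+ = σ² (1 + √c)² = 4 · (1 + 0.400000)² = 4 · (1.400000)² = 7.840000.

Rounded to 4 decimal places: λ_− ≈ 1.4400, λ_+ ≈ 7.8400.


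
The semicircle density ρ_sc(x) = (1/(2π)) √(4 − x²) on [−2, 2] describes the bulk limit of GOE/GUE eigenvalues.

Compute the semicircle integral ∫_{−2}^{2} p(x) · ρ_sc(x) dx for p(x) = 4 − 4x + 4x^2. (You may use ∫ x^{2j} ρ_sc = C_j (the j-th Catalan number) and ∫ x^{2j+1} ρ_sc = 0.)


Write p(x) = Σ a_i x^i, split into monomials and integrate each against ρ_sc separately.
Using ∫ x^{2j} ρ_sc = C_j = (1/(j+1)) C(2j, j) (Catalan numbers) and ∫ x^{2j+1} ρ_sc = 0 (odd monomials vanish by symmetry):
  i = 0 (even): a_0 · C_{0} = 4 · 1 = 4
  i = 1 (odd): ∫ x^1 ρ_sc = 0 (vanishes)
  i = 2 (even): a_2 · C_{1} = 4 · 1 = 4

Summing the contributions: ∫_{−2}^{2} p(x) ρ_sc(x) dx = 4 + 4 = 8.


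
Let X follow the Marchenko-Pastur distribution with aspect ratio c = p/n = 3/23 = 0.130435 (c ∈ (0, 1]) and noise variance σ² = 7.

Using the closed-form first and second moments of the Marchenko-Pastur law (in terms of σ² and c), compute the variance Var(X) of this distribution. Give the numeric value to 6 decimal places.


Recall the MP moments m_1 = E[X] = σ² and m_2 = E[X²] = σ⁴ (1 + c).
m_1 = E[X] = σ² = 7, so m_1² = 49.
m_2 = E[X²] = σ⁴ (1 + c) = 49 · (1 + 0.130435) = 49 · 1.130435 = 55.391304.
(Note m_2 − m_1² simplifies to c · σ⁴ = 0.130435 · 49.)

Var(X) = m_2 − m_1² = 55.391304 − 49 = 6.391304.


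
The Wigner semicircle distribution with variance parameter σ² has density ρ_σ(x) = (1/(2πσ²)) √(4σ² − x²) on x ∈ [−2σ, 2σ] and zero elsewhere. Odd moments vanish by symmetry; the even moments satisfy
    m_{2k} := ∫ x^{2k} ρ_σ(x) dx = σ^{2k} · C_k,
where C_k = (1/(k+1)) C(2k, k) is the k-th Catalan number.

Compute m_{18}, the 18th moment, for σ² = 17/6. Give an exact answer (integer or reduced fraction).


By the scaled semicircle moment identity, m_{2k} = σ^{2k} · C_k with k = 9.
C_9 = (1/(k+1)) · C(2k, k) = (1/10) · C(18, 9) = (1/10) · 48620 = 4862.
σ^{2k} = (σ²)^k = (17/6)^9 = 118587876497/10077696.

Therefore m_{18} = σ^{18} · C_9 = (118587876497/10077696) · 4862 = 288287127764207/5038848.


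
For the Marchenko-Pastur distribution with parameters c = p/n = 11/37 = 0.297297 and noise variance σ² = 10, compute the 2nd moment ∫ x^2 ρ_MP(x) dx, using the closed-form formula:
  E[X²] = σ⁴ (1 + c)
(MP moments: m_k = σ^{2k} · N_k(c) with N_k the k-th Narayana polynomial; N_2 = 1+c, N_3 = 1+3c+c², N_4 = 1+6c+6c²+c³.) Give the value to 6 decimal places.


E[X²] = σ⁴ (1 + c) (second MP moment). With σ² = 10 (so σ⁴ = 100) and c = 11/37 = 0.297297: E[X²] = 100 · (1 + 0.297297) = 100 · 1.297297.

So E[X^2] = 129.729730.


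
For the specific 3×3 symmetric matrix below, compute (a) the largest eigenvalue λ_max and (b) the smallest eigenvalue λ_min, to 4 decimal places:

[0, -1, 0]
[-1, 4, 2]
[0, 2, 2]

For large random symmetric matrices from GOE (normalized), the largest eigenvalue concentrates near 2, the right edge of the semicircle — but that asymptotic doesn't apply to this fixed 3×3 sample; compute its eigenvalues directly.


Since M is real symmetric, all three eigenvalues are real; they are the roots of det(λI − M) = λ³ − (tr M) λ² + s λ − det M, where s is the sum of the principal 2×2 minors.
tr M = 0 + 4 + 2 = 6.
s = (0·4 − (-1)²) + (0·2 − 0²) + (4·2 − 2²) = -1 + 0 + 4 = 3.
det M (expand along row 1) = 0·4 − (-1)·(-2) + 0·(-2) = -2.
Characteristic polynomial: λ³ − 6λ² + 3λ + 2 = 0.
Substitute λ = y + (tr M)/3 = y + 2.000000 to remove the quadratic term: y³ + p·y + q = 0 with p = s − (tr M)²/3 = -9.000000 and q = −2(tr M)³/27 + (tr M)·s/3 − det M = -8.000000.
Three real roots ⇒ use the trigonometric (Viète) form: r = 2√(−p/3) = 3.464102, φ = arccos(3q/(p·r)) = arccos(0.769800) = 0.692268 rad.
y_k = r·cos(φ/3 − 2πk/3) for k = 0, 1, 2 gives y = 3.372281, -1.000000, -2.372281.
λ_k = y_k + 2.000000 gives λ = 5.3723, 1.0000, -0.3723 (check: the sum is 6.0000 = tr M).

Hence λ_max = 5.3723 and λ_min = -0.3723.


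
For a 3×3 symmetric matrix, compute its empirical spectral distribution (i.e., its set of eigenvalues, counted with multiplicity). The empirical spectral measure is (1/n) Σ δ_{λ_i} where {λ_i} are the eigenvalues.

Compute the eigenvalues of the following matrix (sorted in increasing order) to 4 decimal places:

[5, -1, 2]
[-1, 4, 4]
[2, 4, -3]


Since M is real symmetric, all three eigenvalues are real; they are the roots of det(λI − M) = λ³ − (tr M) λ² + s λ − det M, where s is the sum of the principal 2×2 minors.
tr M = 5 + 4 + (-3) = 6.
s = (5·4 − (-1)²) + (5·(-3) − 2²) + (4·(-3) − 4²) = 19 + (-19) + (-28) = -28.
det M (expand along row 1) = 5·(-28) − (-1)·(-5) + 2·(-12) = -169.
Characteristic polynomial: λ³ − 6λ² − 28λ + 169 = 0.
Substitute λ = y + (tr M)/3 = y + 2.000000 to remove the quadratic term: y³ + p·y + q = 0 with p = s − (tr M)²/3 = -40.000000 and q = −2(tr M)³/27 + (tr M)·s/3 − det M = 97.000000.
Three real roots ⇒ use the trigonometric (Viète) form: r = 2√(−p/3) = 7.302967, φ = arccos(3q/(p·r)) = arccos(-0.996170) = 3.054048 rad.
y_k = r·cos(φ/3 − 2πk/3) for k = 0, 1, 2 gives y = 3.834464, 3.465395, -7.299858.
λ_k = y_k + 2.000000 gives λ = 5.8345, 5.4654, -5.2999 (check: the sum is 6.0000 = tr M).

Eigenvalues sorted in increasing order: [-5.2999, 5.4654, 5.8345].
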